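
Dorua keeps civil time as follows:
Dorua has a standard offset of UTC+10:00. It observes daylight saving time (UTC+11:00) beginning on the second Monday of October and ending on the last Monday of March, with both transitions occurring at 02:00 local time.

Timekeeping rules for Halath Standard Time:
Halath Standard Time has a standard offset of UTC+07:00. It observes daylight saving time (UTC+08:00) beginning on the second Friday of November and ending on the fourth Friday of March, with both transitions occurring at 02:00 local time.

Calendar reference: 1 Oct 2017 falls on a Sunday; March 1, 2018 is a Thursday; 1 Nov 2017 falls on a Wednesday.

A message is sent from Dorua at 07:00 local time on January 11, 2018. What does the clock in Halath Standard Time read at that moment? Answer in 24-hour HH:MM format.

04:00

1 October 2017 is a Sunday, so the first Monday is October 2 and the second is October 9.
1 March 2018 is a Thursday, so Mondays fall on 5, 12, 19, 26; the last is March 26.
Daylight saving runs 9 October 2017 – 26 March 2018; January 11, 2018 is inside that window, so Dorua is at UTC+11:00.
07:00 Dorua − 11h = 20:00 UTC (rolling into the previous day, 10 January 2018).
1 November 2017 is a Wednesday, so the first Friday is November 3 and the second is November 10.
1 March 2018 is a Thursday, so the first Friday is March 2 and the fourth is March 23.
At the standard offset (UTC+07:00), 20:00 UTC + 7h = 03:00 Halath Standard Time standard time (rolling into the next day, 11 January 2018).
Daylight saving runs 10 November 2017 – 23 March 2018; the standard-time date in Halath Standard Time, January 11, 2018, is inside that window, so Halath Standard Time is at UTC+08:00.
20:00 UTC + 8h = 04:00 Halath Standard Time (rolling into the next day, 11 January 2018).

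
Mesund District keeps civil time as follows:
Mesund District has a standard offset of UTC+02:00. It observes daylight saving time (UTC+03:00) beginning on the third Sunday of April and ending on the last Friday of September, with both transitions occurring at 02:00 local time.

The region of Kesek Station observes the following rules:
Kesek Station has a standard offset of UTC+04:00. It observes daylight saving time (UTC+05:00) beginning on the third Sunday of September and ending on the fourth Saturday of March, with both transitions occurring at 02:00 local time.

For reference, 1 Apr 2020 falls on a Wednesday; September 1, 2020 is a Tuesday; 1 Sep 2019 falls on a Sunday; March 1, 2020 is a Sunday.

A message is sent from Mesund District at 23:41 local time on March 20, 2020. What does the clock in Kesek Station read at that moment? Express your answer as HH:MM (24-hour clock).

1 April 2020 is a Wednesday, so the first Sunday is April 5 and the third is April 19.
1 September 2020 is a Tuesday, so Fridays fall on 4, 11, 18, 25; the last is September 25.
Daylight saving runs 19 April – 25 September; March 20, 2020 is outside that window, so Mesund District is on standard time at UTC+02:00.
23:41 Mesund District − 2h = 21:41 UTC.
1 September 2019 is a Sunday, so the first Sunday is September 1 and the third is September 15.
1 March 2020 is a Sunday, so the first Saturday is March 7 and the fourth is March 28.
At the standard offset (UTC+04:00), 21:41 UTC + 4h = 01:41 Kesek Station standard time (rolling into the next day, 21 March 2020).
The standard-time date in Kesek Station, March 21, 2020, falls between 15 September 2019 and 28 March 2020, so daylight saving is in effect and Kesek Station is at UTC+05:00.
21:41 UTC + 5h = 02:41 Kesek Station (rolling into the next day, 21 March 2020).

02:41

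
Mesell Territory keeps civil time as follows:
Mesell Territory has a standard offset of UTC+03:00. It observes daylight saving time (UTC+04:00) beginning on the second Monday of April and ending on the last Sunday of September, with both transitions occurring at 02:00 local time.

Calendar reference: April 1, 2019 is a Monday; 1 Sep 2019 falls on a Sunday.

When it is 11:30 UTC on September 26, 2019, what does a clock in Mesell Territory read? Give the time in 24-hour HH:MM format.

1 April 2019 is a Monday, so the first Monday is April 1 and the second is April 8.
1 September 2019 is a Sunday, so Sundays fall on 1, 8, 15, 22, 29; the last is September 29.
At the standard offset (UTC+03:00), 11:30 UTC + 3h = 14:30 Mesell Territory standard time.
The standard-time date in Mesell Territory, September 26, 2019, falls between 8 April and 29 September, so daylight saving is in effect and Mesell Territory is at UTC+04:00.
11:30 UTC + 4h = 15:30 local.

15:30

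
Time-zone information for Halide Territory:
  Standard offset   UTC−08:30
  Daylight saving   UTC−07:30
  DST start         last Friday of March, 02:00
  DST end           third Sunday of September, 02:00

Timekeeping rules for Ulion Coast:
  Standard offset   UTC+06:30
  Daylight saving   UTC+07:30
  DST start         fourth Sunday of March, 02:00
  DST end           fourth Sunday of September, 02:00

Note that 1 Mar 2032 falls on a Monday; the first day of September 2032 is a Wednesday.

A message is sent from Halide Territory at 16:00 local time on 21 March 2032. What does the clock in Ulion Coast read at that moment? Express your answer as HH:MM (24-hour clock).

1 March 2032 is a Monday, so Fridays fall on 5, 12, 19, 26; the last is March 26.
1 September 2032 is a Wednesday, so the first Sunday is September 5 and the third is September 19.
21 March 2032 is outside the daylight-saving period (26 March – 19 September), so Halide Territory is on standard time, UTC−08:30.
16:00 Halide Territory + 8h30m = 00:30 UTC (rolling into the next day, 22 March 2032).
1 March 2032 is a Monday, so the first Sunday is March 7 and the fourth is March 28.
1 September 2032 is a Wednesday, so the first Sunday is September 5 and the fourth is September 26.
At the standard offset (UTC+06:30), 00:30 UTC + 6h30m = 07:00 Ulion Coast standard time.
The standard-time date in Ulion Coast, 22 March 2032, is outside the daylight-saving period (28 March – 26 September), so Ulion Coast is on standard time, UTC+06:30.
00:30 UTC + 6h30m = 07:00 Ulion Coast.

07:00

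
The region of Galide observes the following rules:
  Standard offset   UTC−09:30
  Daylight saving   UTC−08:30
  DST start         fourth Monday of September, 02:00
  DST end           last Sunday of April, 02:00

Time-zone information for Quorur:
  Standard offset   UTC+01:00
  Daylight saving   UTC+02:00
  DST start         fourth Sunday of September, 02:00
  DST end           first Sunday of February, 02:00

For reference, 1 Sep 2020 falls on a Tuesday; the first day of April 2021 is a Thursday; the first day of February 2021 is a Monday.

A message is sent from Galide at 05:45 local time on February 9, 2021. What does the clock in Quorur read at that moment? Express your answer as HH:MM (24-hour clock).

1 September 2020 is a Tuesday, so the first Monday is September 7 and the fourth is September 28.
1 April 2021 is a Thursday, so Sundays fall on 4, 11, 18, 25; the last is April 25.
Daylight saving runs 28 September 2020 – 25 April 2021; February 9, 2021 is inside that window, so Galide is at UTC−08:30.
05:45 Galide + 8h30m = 14:15 UTC.
1 September 2020 is a Tuesday, so the first Sunday is September 6 and the fourth is September 27.
1 February 2021 is a Monday, so the first Sunday is February 7.
At the standard offset (UTC+01:00), 14:15 UTC + 1h = 15:15 Quorur standard time.
Daylight saving runs 27 September 2020 – 7 February 2021; the standard-time date in Quorur, February 9, 2021, is outside that window, so Quorur is on standard time at UTC+01:00.
14:15 UTC + 1h = 15:15 Quorur.

15:15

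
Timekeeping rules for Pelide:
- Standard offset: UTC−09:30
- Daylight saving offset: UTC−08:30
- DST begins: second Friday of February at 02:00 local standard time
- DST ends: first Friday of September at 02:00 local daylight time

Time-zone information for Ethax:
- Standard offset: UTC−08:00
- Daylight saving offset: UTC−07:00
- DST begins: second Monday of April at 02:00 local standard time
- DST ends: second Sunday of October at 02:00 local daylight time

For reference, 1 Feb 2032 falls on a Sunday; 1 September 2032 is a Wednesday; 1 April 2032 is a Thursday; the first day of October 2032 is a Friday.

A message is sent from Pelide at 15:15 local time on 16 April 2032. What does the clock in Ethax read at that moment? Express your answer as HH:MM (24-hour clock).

1 February 2032 is a Sunday, so the first Friday is February 6 and the second is February 13.
1 September 2032 is a Wednesday, so the first Friday is September 3.
Daylight saving runs 13 February – 3 September; 16 April 2032 is inside that window, so Pelide is at UTC−08:30.
15:15 Pelide + 8h30m = 23:45 UTC.
1 April 2032 is a Thursday, so the first Monday is April 5 and the second is April 12.
1 October 2032 is a Friday, so the first Sunday is October 3 and the second is October 10.
At the standard offset (UTC−08:00), 23:45 UTC − 8h = 15:45 Ethax standard time.
The standard-time date in Ethax, 16 April 2032, lies within the daylight-saving period (12 April – 10 October), so Ethax is on daylight time, UTC−07:00.
23:45 UTC − 7h = 16:45 Ethax.

16:45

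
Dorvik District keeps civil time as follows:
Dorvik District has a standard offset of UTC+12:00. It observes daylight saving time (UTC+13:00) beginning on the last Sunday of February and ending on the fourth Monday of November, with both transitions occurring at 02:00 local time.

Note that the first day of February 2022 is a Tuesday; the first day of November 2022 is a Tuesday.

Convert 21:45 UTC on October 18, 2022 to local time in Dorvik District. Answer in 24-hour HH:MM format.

10:45

1 February 2022 is a Tuesday, so Sundays fall on 6, 13, 20, 27; the last is February 27.
1 November 2022 is a Tuesday, so the first Monday is November 7 and the fourth is November 28.
At the standard offset (UTC+12:00), 21:45 UTC + 12h = 09:45 Dorvik District standard time (rolling into the next day, 19 October 2022).
The standard-time date in Dorvik District, October 19, 2022, falls between 27 February and 28 November, so daylight saving is in effect and Dorvik District is at UTC+13:00.
21:45 UTC + 13h = 10:45 local (rolling into the next day, 19 October 2022).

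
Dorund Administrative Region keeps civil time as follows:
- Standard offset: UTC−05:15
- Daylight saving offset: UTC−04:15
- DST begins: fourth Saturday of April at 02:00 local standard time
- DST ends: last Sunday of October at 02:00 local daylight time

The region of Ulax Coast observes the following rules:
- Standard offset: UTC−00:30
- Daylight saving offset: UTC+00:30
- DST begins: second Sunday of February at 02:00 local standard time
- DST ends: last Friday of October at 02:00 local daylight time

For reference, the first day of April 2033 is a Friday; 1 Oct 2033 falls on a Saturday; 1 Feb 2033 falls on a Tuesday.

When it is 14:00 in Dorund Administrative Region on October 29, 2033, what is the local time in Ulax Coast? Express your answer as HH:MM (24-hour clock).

17:45

1 April 2033 is a Friday, so the first Saturday is April 2 and the fourth is April 23.
1 October 2033 is a Saturday, so Sundays fall on 2, 9, 16, 23, 30; the last is October 30.
October 29, 2033 falls between 23 April and 30 October, so daylight saving is in effect and Dorund Administrative Region is at UTC−04:15.
14:00 Dorund Administrative Region + 4h15m = 18:15 UTC.
1 February 2033 is a Tuesday, so the first Sunday is February 6 and the second is February 13.
1 October 2033 is a Saturday, so Fridays fall on 7, 14, 21, 28; the last is October 28.
At the standard offset (UTC−00:30), 18:15 UTC − 0h30m = 17:45 Ulax Coast standard time.
Daylight saving runs 13 February – 28 October; the standard-time date in Ulax Coast, October 29, 2033, is outside that window, so Ulax Coast is on standard time at UTC−00:30.
18:15 UTC − 0h30m = 17:45 Ulax Coast.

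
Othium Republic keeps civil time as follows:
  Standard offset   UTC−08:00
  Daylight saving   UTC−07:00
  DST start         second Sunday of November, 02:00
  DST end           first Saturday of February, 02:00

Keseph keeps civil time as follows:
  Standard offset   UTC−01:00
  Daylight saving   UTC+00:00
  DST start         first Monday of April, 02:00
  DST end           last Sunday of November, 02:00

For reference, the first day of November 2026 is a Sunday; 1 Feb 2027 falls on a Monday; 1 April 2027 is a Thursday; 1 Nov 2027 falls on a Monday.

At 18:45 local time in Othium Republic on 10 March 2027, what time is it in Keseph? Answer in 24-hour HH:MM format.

01:45

1 November 2026 is a Sunday, so the first Sunday is November 1 and the second is November 8.
1 February 2027 is a Monday, so the first Saturday is February 6.
Daylight saving runs 8 November 2026 – 6 February 2027; 10 March 2027 is outside that window, so Othium Republic is on standard time at UTC−08:00.
18:45 Othium Republic + 8h = 02:45 UTC (rolling into the next day, 11 March 2027).
1 April 2027 is a Thursday, so the first Monday is April 5.
1 November 2027 is a Monday, so Sundays fall on 7, 14, 21, 28; the last is November 28.
At the standard offset (UTC−01:00), 02:45 UTC − 1h = 01:45 Keseph standard time.
The standard-time date in Keseph, 11 March 2027, is outside the daylight-saving period (5 April – 28 November), so Keseph is on standard time, UTC−01:00.
02:45 UTC − 1h = 01:45 Keseph.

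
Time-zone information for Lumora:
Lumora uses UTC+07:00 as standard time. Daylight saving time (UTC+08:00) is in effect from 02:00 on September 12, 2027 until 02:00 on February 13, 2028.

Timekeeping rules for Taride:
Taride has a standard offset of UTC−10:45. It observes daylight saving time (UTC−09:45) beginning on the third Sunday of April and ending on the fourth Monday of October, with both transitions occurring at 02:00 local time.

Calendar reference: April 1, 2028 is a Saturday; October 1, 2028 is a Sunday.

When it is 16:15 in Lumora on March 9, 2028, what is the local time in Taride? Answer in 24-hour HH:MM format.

March 9, 2028 does not fall between 12 September 2027 and 13 February 2028, so daylight saving is not in effect and Lumora is at UTC+07:00.
16:15 Lumora − 7h = 09:15 UTC.
1 April 2028 is a Saturday, so the first Sunday is April 2 and the third is April 16.
1 October 2028 is a Sunday, so the first Monday is October 2 and the fourth is October 23.
At the standard offset (UTC−10:45), 09:15 UTC − 10h45m = 22:30 Taride standard time (rolling into the previous day, 8 March 2028).
The standard-time date in Taride, March 8, 2028, is outside the daylight-saving period (16 April – 23 October), so Taride is on standard time, UTC−10:45.
09:15 UTC − 10h45m = 22:30 Taride (rolling into the previous day, 8 March 2028).

22:30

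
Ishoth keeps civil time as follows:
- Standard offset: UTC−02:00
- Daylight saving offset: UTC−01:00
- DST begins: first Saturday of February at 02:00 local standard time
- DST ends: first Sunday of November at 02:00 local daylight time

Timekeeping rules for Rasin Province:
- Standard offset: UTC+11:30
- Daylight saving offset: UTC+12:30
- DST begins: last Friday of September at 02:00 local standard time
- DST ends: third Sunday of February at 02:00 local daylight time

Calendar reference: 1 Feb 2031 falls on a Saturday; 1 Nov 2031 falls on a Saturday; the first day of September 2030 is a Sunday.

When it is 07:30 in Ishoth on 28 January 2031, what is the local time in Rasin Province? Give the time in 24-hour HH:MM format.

22:00

1 February 2031 is a Saturday, so the first Saturday is February 1.
1 November 2031 is a Saturday, so the first Sunday is November 2.
Daylight saving runs 1 February – 2 November; 28 January 2031 is outside that window, so Ishoth is on standard time at UTC−02:00.
07:30 Ishoth + 2h = 09:30 UTC.
1 September 2030 is a Sunday, so Fridays fall on 6, 13, 20, 27; the last is September 27.
1 February 2031 is a Saturday, so the first Sunday is February 2 and the third is February 16.
At the standard offset (UTC+11:30), 09:30 UTC + 11h30m = 21:00 Rasin Province standard time.
The standard-time date in Rasin Province, 28 January 2031, falls between 27 September 2030 and 16 February 2031, so daylight saving is in effect and Rasin Province is at UTC+12:30.
09:30 UTC + 12h30m = 22:00 Rasin Province.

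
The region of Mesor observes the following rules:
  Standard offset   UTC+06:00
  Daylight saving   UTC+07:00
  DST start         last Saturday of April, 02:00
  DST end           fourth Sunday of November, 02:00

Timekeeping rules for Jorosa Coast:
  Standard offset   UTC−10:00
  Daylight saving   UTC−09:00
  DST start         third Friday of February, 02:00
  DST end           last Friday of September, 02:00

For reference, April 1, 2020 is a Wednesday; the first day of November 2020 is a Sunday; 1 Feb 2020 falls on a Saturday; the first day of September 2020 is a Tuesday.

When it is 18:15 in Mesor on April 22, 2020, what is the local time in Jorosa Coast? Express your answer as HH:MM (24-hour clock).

03:15

1 April 2020 is a Wednesday, so Saturdays fall on 4, 11, 18, 25; the last is April 25.
1 November 2020 is a Sunday, so the first Sunday is November 1 and the fourth is November 22.
Daylight saving runs 25 April – 22 November; April 22, 2020 is outside that window, so Mesor is on standard time at UTC+06:00.
18:15 Mesor − 6h = 12:15 UTC.
1 February 2020 is a Saturday, so the first Friday is February 7 and the third is February 21.
1 September 2020 is a Tuesday, so Fridays fall on 4, 11, 18, 25; the last is September 25.
At the standard offset (UTC−10:00), 12:15 UTC − 10h = 02:15 Jorosa Coast standard time.
Daylight saving runs 21 February – 25 September; the standard-time date in Jorosa Coast, April 22, 2020, is inside that window, so Jorosa Coast is at UTC−09:00.
12:15 UTC − 9h = 03:15 Jorosa Coast.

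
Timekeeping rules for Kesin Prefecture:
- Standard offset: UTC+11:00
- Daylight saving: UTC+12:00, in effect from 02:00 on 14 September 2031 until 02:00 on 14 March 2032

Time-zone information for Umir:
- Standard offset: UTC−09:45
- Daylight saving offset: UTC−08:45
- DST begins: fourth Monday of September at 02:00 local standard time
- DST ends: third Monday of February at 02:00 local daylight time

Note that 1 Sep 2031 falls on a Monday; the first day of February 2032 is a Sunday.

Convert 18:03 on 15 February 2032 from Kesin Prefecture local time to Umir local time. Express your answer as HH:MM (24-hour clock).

15 February 2032 lies within the daylight-saving period (14 September 2031 – 14 March 2032), so Kesin Prefecture is on daylight time, UTC+12:00.
18:03 Kesin Prefecture − 12h = 06:03 UTC.
1 September 2031 is a Monday, so the first Monday is September 1 and the fourth is September 22.
1 February 2032 is a Sunday, so the first Monday is February 2 and the third is February 16.
At the standard offset (UTC−09:45), 06:03 UTC − 9h45m = 20:18 Umir standard time (rolling into the previous day, 14 February 2032).
The standard-time date in Umir, 14 February 2032, lies within the daylight-saving period (22 September 2031 – 16 February 2032), so Umir is on daylight time, UTC−08:45.
06:03 UTC − 8h45m = 21:18 Umir (rolling into the previous day, 14 February 2032).

21:18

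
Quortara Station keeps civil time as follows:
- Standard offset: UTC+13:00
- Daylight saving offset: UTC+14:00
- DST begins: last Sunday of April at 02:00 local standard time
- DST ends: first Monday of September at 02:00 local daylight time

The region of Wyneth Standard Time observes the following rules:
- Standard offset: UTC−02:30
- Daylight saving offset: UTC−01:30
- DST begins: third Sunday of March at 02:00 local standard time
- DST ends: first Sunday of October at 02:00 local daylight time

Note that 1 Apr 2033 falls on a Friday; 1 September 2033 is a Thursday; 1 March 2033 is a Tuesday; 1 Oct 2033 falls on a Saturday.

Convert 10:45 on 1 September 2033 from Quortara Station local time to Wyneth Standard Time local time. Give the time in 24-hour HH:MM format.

1 April 2033 is a Friday, so Sundays fall on 3, 10, 17, 24; the last is April 24.
1 September 2033 is a Thursday, so the first Monday is September 5.
1 September 2033 lies within the daylight-saving period (24 April – 5 September), so Quortara Station is on daylight time, UTC+14:00.
10:45 Quortara Station − 14h = 20:45 UTC (rolling into the previous day, 31 August 2033).
1 March 2033 is a Tuesday, so the first Sunday is March 6 and the third is March 20.
1 October 2033 is a Saturday, so the first Sunday is October 2.
At the standard offset (UTC−02:30), 20:45 UTC − 2h30m = 18:15 Wyneth Standard Time standard time.
The standard-time date in Wyneth Standard Time, 31 August 2033, lies within the daylight-saving period (20 March – 2 October), so Wyneth Standard Time is on daylight time, UTC−01:30.
20:45 UTC − 1h30m = 19:15 Wyneth Standard Time.

19:15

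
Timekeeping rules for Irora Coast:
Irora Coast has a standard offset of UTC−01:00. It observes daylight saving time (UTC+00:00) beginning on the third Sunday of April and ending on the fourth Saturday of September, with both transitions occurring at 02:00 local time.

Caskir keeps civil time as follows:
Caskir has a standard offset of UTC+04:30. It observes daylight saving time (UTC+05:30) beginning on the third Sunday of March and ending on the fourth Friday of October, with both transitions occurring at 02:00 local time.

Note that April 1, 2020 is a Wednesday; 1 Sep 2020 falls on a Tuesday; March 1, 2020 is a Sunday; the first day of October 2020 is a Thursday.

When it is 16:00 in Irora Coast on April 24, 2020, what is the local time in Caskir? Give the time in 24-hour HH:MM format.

1 April 2020 is a Wednesday, so the first Sunday is April 5 and the third is April 19.
1 September 2020 is a Tuesday, so the first Saturday is September 5 and the fourth is September 26.
April 24, 2020 lies within the daylight-saving period (19 April – 26 September), so Irora Coast is on daylight time, UTC+00:00.
16:00 Irora Coast − 0h = 16:00 UTC.
1 March 2020 is a Sunday, so the first Sunday is March 1 and the third is March 15.
1 October 2020 is a Thursday, so the first Friday is October 2 and the fourth is October 23.
At the standard offset (UTC+04:30), 16:00 UTC + 4h30m = 20:30 Caskir standard time.
The standard-time date in Caskir, April 24, 2020, falls between 15 March and 23 October, so daylight saving is in effect and Caskir is at UTC+05:30.
16:00 UTC + 5h30m = 21:30 Caskir.

21:30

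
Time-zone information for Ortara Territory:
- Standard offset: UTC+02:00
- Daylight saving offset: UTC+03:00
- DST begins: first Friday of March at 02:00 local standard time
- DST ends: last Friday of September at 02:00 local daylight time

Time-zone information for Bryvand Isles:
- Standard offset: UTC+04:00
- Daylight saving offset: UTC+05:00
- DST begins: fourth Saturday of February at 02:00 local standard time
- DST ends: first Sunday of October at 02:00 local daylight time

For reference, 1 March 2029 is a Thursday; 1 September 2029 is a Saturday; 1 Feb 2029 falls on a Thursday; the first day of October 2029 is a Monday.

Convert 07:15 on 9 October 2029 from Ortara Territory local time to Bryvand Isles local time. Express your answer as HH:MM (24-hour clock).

09:15

1 March 2029 is a Thursday, so the first Friday is March 2.
1 September 2029 is a Saturday, so Fridays fall on 7, 14, 21, 28; the last is September 28.
Daylight saving runs 2 March – 28 September; 9 October 2029 is outside that window, so Ortara Territory is on standard time at UTC+02:00.
07:15 Ortara Territory − 2h = 05:15 UTC.
1 February 2029 is a Thursday, so the first Saturday is February 3 and the fourth is February 24.
1 October 2029 is a Monday, so the first Sunday is October 7.
At the standard offset (UTC+04:00), 05:15 UTC + 4h = 09:15 Bryvand Isles standard time.
The standard-time date in Bryvand Isles, 9 October 2029, does not fall between 24 February and 7 October, so daylight saving is not in effect and Bryvand Isles is at UTC+04:00.
05:15 UTC + 4h = 09:15 Bryvand Isles.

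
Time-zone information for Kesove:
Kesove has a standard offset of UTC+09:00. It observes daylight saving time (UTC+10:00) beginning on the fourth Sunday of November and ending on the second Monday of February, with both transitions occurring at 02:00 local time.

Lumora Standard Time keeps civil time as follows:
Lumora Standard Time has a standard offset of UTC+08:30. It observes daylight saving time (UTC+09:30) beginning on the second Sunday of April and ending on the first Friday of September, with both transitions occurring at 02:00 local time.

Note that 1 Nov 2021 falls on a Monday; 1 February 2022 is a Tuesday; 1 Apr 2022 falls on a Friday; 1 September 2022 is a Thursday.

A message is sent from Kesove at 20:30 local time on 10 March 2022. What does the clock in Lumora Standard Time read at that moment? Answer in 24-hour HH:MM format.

20:00

1 November 2021 is a Monday, so the first Sunday is November 7 and the fourth is November 28.
1 February 2022 is a Tuesday, so the first Monday is February 7 and the second is February 14.
10 March 2022 does not fall between 28 November 2021 and 14 February 2022, so daylight saving is not in effect and Kesove is at UTC+09:00.
20:30 Kesove − 9h = 11:30 UTC.
1 April 2022 is a Friday, so the first Sunday is April 3 and the second is April 10.
1 September 2022 is a Thursday, so the first Friday is September 2.
At the standard offset (UTC+08:30), 11:30 UTC + 8h30m = 20:00 Lumora Standard Time standard time.
The standard-time date in Lumora Standard Time, 10 March 2022, does not fall between 10 April and 2 September, so daylight saving is not in effect and Lumora Standard Time is at UTC+08:30.
11:30 UTC + 8h30m = 20:00 Lumora Standard Time.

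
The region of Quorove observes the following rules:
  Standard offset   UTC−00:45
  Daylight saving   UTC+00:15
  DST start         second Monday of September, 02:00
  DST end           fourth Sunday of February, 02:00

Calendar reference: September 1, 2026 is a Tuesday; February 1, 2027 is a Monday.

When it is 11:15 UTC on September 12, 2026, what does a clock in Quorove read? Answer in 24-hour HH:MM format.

1 September 2026 is a Tuesday, so the first Monday is September 7 and the second is September 14.
1 February 2027 is a Monday, so the first Sunday is February 7 and the fourth is February 28.
At the standard offset (UTC−00:45), 11:15 UTC − 0h45m = 10:30 Quorove standard time.
The standard-time date in Quorove, September 12, 2026, is outside the daylight-saving period (14 September 2026 – 28 February 2027), so Quorove is on standard time, UTC−00:45.
11:15 UTC − 0h45m = 10:30 local.

10:30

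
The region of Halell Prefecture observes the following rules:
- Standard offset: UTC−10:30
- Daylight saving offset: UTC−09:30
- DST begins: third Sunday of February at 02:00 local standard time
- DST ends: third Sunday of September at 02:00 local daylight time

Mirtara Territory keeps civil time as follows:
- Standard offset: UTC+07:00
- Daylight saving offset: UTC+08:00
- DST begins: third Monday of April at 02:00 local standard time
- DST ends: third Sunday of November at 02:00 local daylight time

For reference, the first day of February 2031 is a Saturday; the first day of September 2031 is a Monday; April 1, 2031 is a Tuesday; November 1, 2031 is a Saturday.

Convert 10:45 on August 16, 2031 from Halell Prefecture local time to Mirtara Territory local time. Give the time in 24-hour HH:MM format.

04:15

1 February 2031 is a Saturday, so the first Sunday is February 2 and the third is February 16.
1 September 2031 is a Monday, so the first Sunday is September 7 and the third is September 21.
Daylight saving runs 16 February – 21 September; August 16, 2031 is inside that window, so Halell Prefecture is at UTC−09:30.
10:45 Halell Prefecture + 9h30m = 20:15 UTC.
1 April 2031 is a Tuesday, so the first Monday is April 7 and the third is April 21.
1 November 2031 is a Saturday, so the first Sunday is November 2 and the third is November 16.
At the standard offset (UTC+07:00), 20:15 UTC + 7h = 03:15 Mirtara Territory standard time (rolling into the next day, 17 August 2031).
The standard-time date in Mirtara Territory, August 17, 2031, lies within the daylight-saving period (21 April – 16 November), so Mirtara Territory is on daylight time, UTC+08:00.
20:15 UTC + 8h = 04:15 Mirtara Territory (rolling into the next day, 17 August 2031).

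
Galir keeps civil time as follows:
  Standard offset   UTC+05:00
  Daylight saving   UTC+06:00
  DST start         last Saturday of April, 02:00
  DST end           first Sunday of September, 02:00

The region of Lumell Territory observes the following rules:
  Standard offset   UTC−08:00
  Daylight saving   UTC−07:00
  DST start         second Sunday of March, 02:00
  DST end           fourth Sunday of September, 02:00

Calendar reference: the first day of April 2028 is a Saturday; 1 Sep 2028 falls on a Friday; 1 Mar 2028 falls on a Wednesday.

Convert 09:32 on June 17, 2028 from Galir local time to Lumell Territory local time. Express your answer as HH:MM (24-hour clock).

1 April 2028 is a Saturday, so Saturdays fall on 1, 8, 15, 22, 29; the last is April 29.
1 September 2028 is a Friday, so the first Sunday is September 3.
June 17, 2028 lies within the daylight-saving period (29 April – 3 September), so Galir is on daylight time, UTC+06:00.
09:32 Galir − 6h = 03:32 UTC.
1 March 2028 is a Wednesday, so the first Sunday is March 5 and the second is March 12.
1 September 2028 is a Friday, so the first Sunday is September 3 and the fourth is September 24.
At the standard offset (UTC−08:00), 03:32 UTC − 8h = 19:32 Lumell Territory standard time (rolling into the previous day, 16 June 2028).
Daylight saving runs 12 March – 24 September; the standard-time date in Lumell Territory, June 16, 2028, is inside that window, so Lumell Territory is at UTC−07:00.
03:32 UTC − 7h = 20:32 Lumell Territory (rolling into the previous day, 16 June 2028).

20:32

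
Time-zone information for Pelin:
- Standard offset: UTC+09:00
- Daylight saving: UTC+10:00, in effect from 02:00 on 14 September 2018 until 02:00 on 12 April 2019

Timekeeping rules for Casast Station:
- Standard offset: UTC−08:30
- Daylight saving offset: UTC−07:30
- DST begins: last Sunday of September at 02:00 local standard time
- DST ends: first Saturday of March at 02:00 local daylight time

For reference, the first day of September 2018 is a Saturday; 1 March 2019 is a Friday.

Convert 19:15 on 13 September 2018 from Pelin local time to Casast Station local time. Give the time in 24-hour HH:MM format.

01:45

13 September 2018 is outside the daylight-saving period (14 September 2018 – 12 April 2019), so Pelin is on standard time, UTC+09:00.
19:15 Pelin − 9h = 10:15 UTC.
1 September 2018 is a Saturday, so Sundays fall on 2, 9, 16, 23, 30; the last is September 30.
1 March 2019 is a Friday, so the first Saturday is March 2.
At the standard offset (UTC−08:30), 10:15 UTC − 8h30m = 01:45 Casast Station standard time.
Daylight saving runs 30 September 2018 – 2 March 2019; the standard-time date in Casast Station, 13 September 2018, is outside that window, so Casast Station is on standard time at UTC−08:30.
10:15 UTC − 8h30m = 01:45 Casast Station.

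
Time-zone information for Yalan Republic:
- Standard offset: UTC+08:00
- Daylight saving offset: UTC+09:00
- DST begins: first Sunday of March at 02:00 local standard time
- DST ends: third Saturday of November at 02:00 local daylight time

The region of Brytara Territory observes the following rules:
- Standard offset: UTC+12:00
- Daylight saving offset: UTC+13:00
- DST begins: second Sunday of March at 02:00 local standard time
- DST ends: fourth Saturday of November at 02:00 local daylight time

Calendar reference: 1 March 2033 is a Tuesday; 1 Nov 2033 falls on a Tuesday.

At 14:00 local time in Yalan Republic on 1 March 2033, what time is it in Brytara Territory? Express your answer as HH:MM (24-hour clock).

1 March 2033 is a Tuesday, so the first Sunday is March 6.
1 November 2033 is a Tuesday, so the first Saturday is November 5 and the third is November 19.
1 March 2033 does not fall between 6 March and 19 November, so daylight saving is not in effect and Yalan Republic is at UTC+08:00.
14:00 Yalan Republic − 8h = 06:00 UTC.
1 March 2033 is a Tuesday, so the first Sunday is March 6 and the second is March 13.
1 November 2033 is a Tuesday, so the first Saturday is November 5 and the fourth is November 26.
At the standard offset (UTC+12:00), 06:00 UTC + 12h = 18:00 Brytara Territory standard time.
The standard-time date in Brytara Territory, 1 March 2033, is outside the daylight-saving period (13 March – 26 November), so Brytara Territory is on standard time, UTC+12:00.
06:00 UTC + 12h = 18:00 Brytara Territory.

18:00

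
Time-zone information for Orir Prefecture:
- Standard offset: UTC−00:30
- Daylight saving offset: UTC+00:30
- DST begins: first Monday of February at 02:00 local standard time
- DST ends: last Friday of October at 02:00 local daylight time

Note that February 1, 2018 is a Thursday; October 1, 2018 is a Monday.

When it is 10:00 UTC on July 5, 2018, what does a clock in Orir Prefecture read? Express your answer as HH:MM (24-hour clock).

10:30

1 February 2018 is a Thursday, so the first Monday is February 5.
1 October 2018 is a Monday, so Fridays fall on 5, 12, 19, 26; the last is October 26.
At the standard offset (UTC−00:30), 10:00 UTC − 0h30m = 09:30 Orir Prefecture standard time.
Daylight saving runs 5 February – 26 October; the standard-time date in Orir Prefecture, July 5, 2018, is inside that window, so Orir Prefecture is at UTC+00:30.
10:00 UTC + 0h30m = 10:30 local.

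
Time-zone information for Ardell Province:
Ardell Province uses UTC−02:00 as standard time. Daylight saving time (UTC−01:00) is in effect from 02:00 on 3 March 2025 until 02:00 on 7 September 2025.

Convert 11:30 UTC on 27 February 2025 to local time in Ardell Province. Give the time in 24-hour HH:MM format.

At the standard offset (UTC−02:00), 11:30 UTC − 2h = 09:30 Ardell Province standard time.
Daylight saving runs 3 March – 7 September; the standard-time date in Ardell Province, 27 February 2025, is outside that window, so Ardell Province is on standard time at UTC−02:00.
11:30 UTC − 2h = 09:30 local.

09:30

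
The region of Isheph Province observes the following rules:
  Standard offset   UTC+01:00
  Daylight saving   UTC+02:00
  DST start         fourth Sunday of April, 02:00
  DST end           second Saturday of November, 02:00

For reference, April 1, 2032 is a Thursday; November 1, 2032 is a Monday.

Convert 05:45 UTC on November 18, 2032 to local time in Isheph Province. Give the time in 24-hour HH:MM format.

06:45

1 April 2032 is a Thursday, so the first Sunday is April 4 and the fourth is April 25.
1 November 2032 is a Monday, so the first Saturday is November 6 and the second is November 13.
At the standard offset (UTC+01:00), 05:45 UTC + 1h = 06:45 Isheph Province standard time.
Daylight saving runs 25 April – 13 November; the standard-time date in Isheph Province, November 18, 2032, is outside that window, so Isheph Province is on standard time at UTC+01:00.
05:45 UTC + 1h = 06:45 local.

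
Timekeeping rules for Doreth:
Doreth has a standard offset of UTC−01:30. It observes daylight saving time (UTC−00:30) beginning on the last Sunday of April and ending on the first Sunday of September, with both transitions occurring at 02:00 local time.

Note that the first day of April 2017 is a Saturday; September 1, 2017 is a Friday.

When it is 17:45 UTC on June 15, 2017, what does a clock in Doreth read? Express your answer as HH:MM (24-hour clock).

17:15

1 April 2017 is a Saturday, so Sundays fall on 2, 9, 16, 23, 30; the last is April 30.
1 September 2017 is a Friday, so the first Sunday is September 3.
At the standard offset (UTC−01:30), 17:45 UTC − 1h30m = 16:15 Doreth standard time.
The standard-time date in Doreth, June 15, 2017, falls between 30 April and 3 September, so daylight saving is in effect and Doreth is at UTC−00:30.
17:45 UTC − 0h30m = 17:15 local.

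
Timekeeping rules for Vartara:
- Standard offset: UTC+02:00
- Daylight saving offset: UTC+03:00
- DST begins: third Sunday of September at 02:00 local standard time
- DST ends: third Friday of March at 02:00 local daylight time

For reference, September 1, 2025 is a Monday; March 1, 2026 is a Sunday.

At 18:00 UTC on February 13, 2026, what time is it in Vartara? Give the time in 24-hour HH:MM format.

21:00

1 September 2025 is a Monday, so the first Sunday is September 7 and the third is September 21.
1 March 2026 is a Sunday, so the first Friday is March 6 and the third is March 20.
At the standard offset (UTC+02:00), 18:00 UTC + 2h = 20:00 Vartara standard time.
The standard-time date in Vartara, February 13, 2026, lies within the daylight-saving period (21 September 2025 – 20 March 2026), so Vartara is on daylight time, UTC+03:00.
18:00 UTC + 3h = 21:00 local.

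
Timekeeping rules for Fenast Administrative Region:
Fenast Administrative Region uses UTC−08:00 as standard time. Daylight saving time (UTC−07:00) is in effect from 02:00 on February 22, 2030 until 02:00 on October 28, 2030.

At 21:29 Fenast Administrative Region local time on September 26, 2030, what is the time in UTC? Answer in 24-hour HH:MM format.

04:29

September 26, 2030 lies within the daylight-saving period (22 February – 28 October), so Fenast Administrative Region is on daylight time, UTC−07:00.
21:29 local + 7h = 04:29 UTC (rolling into the next day, 27 September 2030).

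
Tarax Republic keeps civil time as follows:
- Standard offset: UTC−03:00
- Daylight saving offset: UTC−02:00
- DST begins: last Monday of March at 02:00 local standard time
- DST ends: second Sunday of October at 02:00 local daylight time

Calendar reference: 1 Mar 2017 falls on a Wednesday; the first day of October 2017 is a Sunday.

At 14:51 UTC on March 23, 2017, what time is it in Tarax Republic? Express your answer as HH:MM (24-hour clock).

11:51

1 March 2017 is a Wednesday, so Mondays fall on 6, 13, 20, 27; the last is March 27.
1 October 2017 is a Sunday, so the first Sunday is October 1 and the second is October 8.
At the standard offset (UTC−03:00), 14:51 UTC − 3h = 11:51 Tarax Republic standard time.
The standard-time date in Tarax Republic, March 23, 2017, is outside the daylight-saving period (27 March – 8 October), so Tarax Republic is on standard time, UTC−03:00.
14:51 UTC − 3h = 11:51 local.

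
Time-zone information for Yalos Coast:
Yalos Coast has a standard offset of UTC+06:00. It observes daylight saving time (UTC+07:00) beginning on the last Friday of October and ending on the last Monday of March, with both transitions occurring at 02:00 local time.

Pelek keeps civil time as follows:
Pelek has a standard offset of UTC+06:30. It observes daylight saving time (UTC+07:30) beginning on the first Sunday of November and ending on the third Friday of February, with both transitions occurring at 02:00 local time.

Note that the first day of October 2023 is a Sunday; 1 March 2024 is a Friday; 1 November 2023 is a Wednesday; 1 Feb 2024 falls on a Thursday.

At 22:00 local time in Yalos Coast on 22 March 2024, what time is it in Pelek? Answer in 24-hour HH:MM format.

1 October 2023 is a Sunday, so Fridays fall on 6, 13, 20, 27; the last is October 27.
1 March 2024 is a Friday, so Mondays fall on 4, 11, 18, 25; the last is March 25.
Daylight saving runs 27 October 2023 – 25 March 2024; 22 March 2024 is inside that window, so Yalos Coast is at UTC+07:00.
22:00 Yalos Coast − 7h = 15:00 UTC.
1 November 2023 is a Wednesday, so the first Sunday is November 5.
1 February 2024 is a Thursday, so the first Friday is February 2 and the third is February 16.
At the standard offset (UTC+06:30), 15:00 UTC + 6h30m = 21:30 Pelek standard time.
Daylight saving runs 5 November 2023 – 16 February 2024; the standard-time date in Pelek, 22 March 2024, is outside that window, so Pelek is on standard time at UTC+06:30.
15:00 UTC + 6h30m = 21:30 Pelek.

21:30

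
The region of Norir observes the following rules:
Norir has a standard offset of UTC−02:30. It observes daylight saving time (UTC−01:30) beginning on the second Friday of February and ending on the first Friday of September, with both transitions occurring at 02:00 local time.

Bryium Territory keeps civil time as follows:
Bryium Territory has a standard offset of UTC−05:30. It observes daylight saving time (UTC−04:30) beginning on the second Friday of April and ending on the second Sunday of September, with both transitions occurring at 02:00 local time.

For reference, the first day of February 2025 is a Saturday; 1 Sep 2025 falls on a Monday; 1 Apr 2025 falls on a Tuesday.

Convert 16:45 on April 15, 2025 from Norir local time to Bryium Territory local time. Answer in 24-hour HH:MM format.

1 February 2025 is a Saturday, so the first Friday is February 7 and the second is February 14.
1 September 2025 is a Monday, so the first Friday is September 5.
April 15, 2025 falls between 14 February and 5 September, so daylight saving is in effect and Norir is at UTC−01:30.
16:45 Norir + 1h30m = 18:15 UTC.
1 April 2025 is a Tuesday, so the first Friday is April 4 and the second is April 11.
1 September 2025 is a Monday, so the first Sunday is September 7 and the second is September 14.
At the standard offset (UTC−05:30), 18:15 UTC − 5h30m = 12:45 Bryium Territory standard time.
Daylight saving runs 11 April – 14 September; the standard-time date in Bryium Territory, April 15, 2025, is inside that window, so Bryium Territory is at UTC−04:30.
18:15 UTC − 4h30m = 13:45 Bryium Territory.

13:45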